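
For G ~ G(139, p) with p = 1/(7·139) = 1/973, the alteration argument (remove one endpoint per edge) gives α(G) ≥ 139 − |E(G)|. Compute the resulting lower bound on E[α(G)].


E[|E(G)|] = C(139, 2)·p = 9591 · (1/973) = 69/7.
E[α(G)] ≥ n − E[|E(G)|] = 139 − 69/7 = 904/7.
Numerically: ≈ 129.14286.
(This is only a lower bound; the true E[α(G)] may be larger.)

E[α(G)] ≥ 904/7 ≈ 129.14286.


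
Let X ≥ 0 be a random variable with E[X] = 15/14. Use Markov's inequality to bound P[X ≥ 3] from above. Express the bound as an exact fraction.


μ = E[X] = 15/14, a = 3.
Markov: P[X ≥ 3] ≤ μ/a = (15/14)/3 = 5/14.
Numerically: ≈ 0.357143.
(Since a = 3 > μ = 1.071429, the bound 5/14 is < 1 and informative.)

P[X ≥ 3] ≤ 5/14 ≈ 0.357143.


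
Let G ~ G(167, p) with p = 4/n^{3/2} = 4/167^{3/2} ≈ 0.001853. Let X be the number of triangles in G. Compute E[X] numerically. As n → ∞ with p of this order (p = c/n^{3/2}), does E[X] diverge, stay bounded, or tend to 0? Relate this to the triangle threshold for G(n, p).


Number of potential triangles: C(167, 3) = 762355.
Each occurs with probability p³ ≈ (0.001853)³ ≈ 6.367308e-09.
By linearity: E[X] = C(167, 3)·p³ ≈ 762355 · 6.367308e-09 ≈ 0.0049.
Since α = 3/2 > 1, p = c/n^{3/2} = o(1/n) is below the triangle threshold p ~ 1/n. Asymptotically E[X] ~ (c³/6)·n^{3(1−α)} = (4³/6)·n^{-1.5} → 0, so by Markov's inequality G has no triangles w.h.p.

E[X] ≈ 0.0049; in regime p = Θ(1/n^{3/2}) E[X] tends to 0 (below the triangle threshold p ~ 1/n).


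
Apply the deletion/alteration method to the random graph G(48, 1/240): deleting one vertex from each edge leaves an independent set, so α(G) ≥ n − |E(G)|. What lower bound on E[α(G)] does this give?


E[|E(G)|] = C(48, 2)·p = 1128 · (1/240) = 47/10.
E[α(G)] ≥ n − E[|E(G)|] = 48 − 47/10 = 433/10.
Numerically: ≈ 43.30000.
(This is only a lower bound; the true E[α(G)] may be larger.)

E[α(G)] ≥ 433/10 ≈ 43.30000.


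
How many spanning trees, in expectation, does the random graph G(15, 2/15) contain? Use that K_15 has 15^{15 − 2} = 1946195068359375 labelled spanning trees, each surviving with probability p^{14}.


K_15 has 15^{15 − 2} = 1946195068359375 labelled spanning trees.
For each such spanning tree H, let X_H = 1 if all 14 edges of H are present in G. Then P[X_H = 1] = p^{14} = (2/15)^{14} = 16384/29192926025390625.
Summing the indicators: E[X] = Σ_H E[X_H] = 1946195068359375 · p^{14} = 1946195068359375 · 16384/29192926025390625 = 16384/15.
Numerically: E[X] ≈ 1092.3.

E[X] = 1946195068359375 · (2/15)^{14} = 16384/15 ≈ 1092.3.


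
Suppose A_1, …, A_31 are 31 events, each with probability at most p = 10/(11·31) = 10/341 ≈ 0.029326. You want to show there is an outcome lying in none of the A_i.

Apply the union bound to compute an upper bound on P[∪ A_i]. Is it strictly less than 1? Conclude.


Union bound: P[∪_{i=1}^{31} A_i] ≤ Σ_i P[A_i] ≤ 31·p = 31·(10/341) = 10/11.
Numerically: 10/11 ≈ 0.909091.
Is 10/11 < 1? YES.
Since P[∪ A_i] ≤ 10/11 < 1, the complement has P[∩ A_i^c] ≥ 1 − 10/11 = 1/11 > 0, so some outcome avoids every A_i.

31·p = 10/11 ≈ 0.909091; existence CERTIFIED by the union bound.


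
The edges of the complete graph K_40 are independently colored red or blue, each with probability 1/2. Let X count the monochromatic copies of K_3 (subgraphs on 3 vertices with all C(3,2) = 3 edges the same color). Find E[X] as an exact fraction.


Let X = Σ_S X_S over the C(40, 3) = 9880 subsets S of size 3, where X_S = 1 if the K_3 on S is monochromatic.
For a fixed S, the K_3 on S has C(3, 2) = 3 edges. P[all 3 edges red] = (1/2)^3, and likewise for blue, so P[monochromatic] = 2·(1/2)^3 = 2^{1 − 3} = 1/4.
Summing: E[X] = C(40, 3) · 2^{1 − 3} = 9880 · 1/4 = 2470.
Numerically: E[X] ≈ 2470.000.

E[X] = C(40,3)·2^(1−C(3,2)) = 2470 ≈ 2470.000.


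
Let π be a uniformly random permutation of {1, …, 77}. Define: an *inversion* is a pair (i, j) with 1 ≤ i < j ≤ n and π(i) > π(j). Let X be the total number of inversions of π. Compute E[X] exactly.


Write X = Σ X_I over the C(77, 2) = 2926 pairs i < j, with X_I the indicator of one inversion.
There are 2926 indicators.
For each fixed pair i < j, the values π(i) and π(j) are two distinct elements of {1, …, 77} in uniformly random order; by symmetry P[π(i) > π(j)] = 1/2.
By linearity: E[X] = 2926 · (1/2) = C(77, 2) · (1/2) = 2926/2 = 1463 ≈ 1463.0000.

E[X] = 1463 = 1463.0000.


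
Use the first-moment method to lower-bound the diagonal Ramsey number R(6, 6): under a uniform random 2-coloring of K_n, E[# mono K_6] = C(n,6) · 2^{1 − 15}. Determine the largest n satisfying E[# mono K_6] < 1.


We need C(n, 6) · 2^{1 − 15} < 1, i.e. C(n, 6) < 2^{15 − 1} = 16384.
Check values of n near the boundary:
  n = 12: C(12, 6) = 924; 924 < 16384? YES
  n = 13: C(13, 6) = 1716; 1716 < 16384? YES
  n = 14: C(14, 6) = 3003; 3003 < 16384? YES
  n = 15: C(15, 6) = 5005; 5005 < 16384? YES
  n = 16: C(16, 6) = 8008; 8008 < 16384? YES
  n = 17: C(17, 6) = 12376; 12376 < 16384? YES
  n = 18: C(18, 6) = 18564; 18564 < 16384? NO
The largest n with C(n, 6) < 16384 is n = 17 (where E[X] = 1547/2048 ≈ 0.75537). Hence R(6, 6) > 17, i.e. R(6, 6) ≥ 18.

Largest n = 17; hence R(6, 6) > 17.


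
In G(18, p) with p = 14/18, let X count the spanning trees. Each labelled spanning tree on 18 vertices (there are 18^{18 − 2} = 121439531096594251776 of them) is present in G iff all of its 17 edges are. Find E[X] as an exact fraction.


K_18 has 18^{18 − 2} = 121439531096594251776 labelled spanning trees.
For each such spanning tree H, let X_H = 1 if all 17 edges of H are present in G. Then P[X_H = 1] = p^{17} = (7/9)^{17} = 232630513987207/16677181699666569.
By linearity: E[X] = Σ_H E[X_H] = 121439531096594251776 · p^{17} = 121439531096594251776 · 232630513987207/16677181699666569 = 15245673364665597952/9.
Numerically: E[X] ≈ 1.69e+18.

E[X] = 121439531096594251776 · (7/9)^{17} = 15245673364665597952/9 ≈ 1.69e+18.


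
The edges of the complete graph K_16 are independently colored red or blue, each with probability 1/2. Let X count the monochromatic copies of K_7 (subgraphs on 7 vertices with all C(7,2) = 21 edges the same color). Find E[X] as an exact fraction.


Let X = Σ_S X_S over the C(16, 7) = 11440 subsets S of size 7, where X_S = 1 if the K_7 on S is monochromatic.
For a fixed S, the K_7 on S has C(7, 2) = 21 edges. P[all 21 edges red] = (1/2)^21, and likewise for blue, so P[monochromatic] = 2·(1/2)^21 = 2^{1 − 21} = 1/1048576.
Summing: E[X] = C(16, 7) · 2^{1 − 21} = 11440 · 1/1048576 = 715/65536.
Numerically: E[X] ≈ 0.01091.

E[X] = C(16,7)·2^(1−C(7,2)) = 715/65536 ≈ 0.01091.


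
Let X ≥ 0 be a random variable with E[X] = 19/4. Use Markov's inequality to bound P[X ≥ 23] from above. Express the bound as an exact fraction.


μ = E[X] = 19/4, a = 23.
Markov: P[X ≥ 23] ≤ μ/a = (19/4)/23 = 19/92.
Numerically: ≈ 0.207.
(Since a = 23 > μ = 4.750, the bound 19/92 is < 1 and informative.)

P[X ≥ 23] ≤ 19/92 ≈ 0.207.


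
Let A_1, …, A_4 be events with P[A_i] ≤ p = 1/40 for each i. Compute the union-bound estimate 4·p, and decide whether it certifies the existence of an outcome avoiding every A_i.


Union bound: P[∪_{i=1}^{4} A_i] ≤ Σ_i P[A_i] ≤ 4·p = 4·(1/40) = 1/10.
Numerically: 1/10 ≈ 0.1000.
Is 1/10 < 1? YES.
Since P[∪ A_i] ≤ 1/10 < 1, the complement has P[∩ A_i^c] ≥ 1 − 1/10 = 9/10 > 0, so some outcome avoids every A_i.

4·p = 1/10 ≈ 0.1000; existence CERTIFIED by the union bound.


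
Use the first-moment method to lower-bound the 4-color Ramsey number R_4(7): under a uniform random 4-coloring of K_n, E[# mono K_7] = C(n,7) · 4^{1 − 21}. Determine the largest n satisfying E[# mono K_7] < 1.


We need C(n, 7) · 4^{1 − 21} < 1, i.e. C(n, 7) < 4^{21 − 1} = 1099511627776.
Check values of n near the boundary:
  n = 175: C(175, 7) = 883208107275; 883208107275 < 1099511627776? YES
  n = 176: C(176, 7) = 919790691600; 919790691600 < 1099511627776? YES
  n = 177: C(177, 7) = 957664425960; 957664425960 < 1099511627776? YES
  n = 178: C(178, 7) = 996867063280; 996867063280 < 1099511627776? YES
  n = 179: C(179, 7) = 1037437234460; 1037437234460 < 1099511627776? YES
  n = 180: C(180, 7) = 1079414463600; 1079414463600 < 1099511627776? YES
  n = 181: C(181, 7) = 1122839183400; 1122839183400 < 1099511627776? NO
The largest n with C(n, 7) < 1099511627776 is n = 180 (where E[X] = 67463403975/68719476736 ≈ 0.982). Hence R_4(7) > 180, i.e. R_4(7) ≥ 181.

Largest n = 180; hence R_4(7) > 180.


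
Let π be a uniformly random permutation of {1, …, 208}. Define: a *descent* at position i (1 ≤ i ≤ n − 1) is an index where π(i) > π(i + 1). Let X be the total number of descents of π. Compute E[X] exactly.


Write X = Σ X_I over i = 1, …, 207, with X_I the indicator of one descent.
There are 207 indicators.
For each fixed i, the pair (π(i), π(i+1)) is a uniformly random ordered pair of distinct values from {1, …, 208}; by symmetry P[π(i) > π(i+1)] = 1/2.
By linearity: E[X] = 207 · (1/2) = (208 − 1) · (1/2) = 207/2 ≈ 103.500.

E[X] = 207/2 = 103.500.


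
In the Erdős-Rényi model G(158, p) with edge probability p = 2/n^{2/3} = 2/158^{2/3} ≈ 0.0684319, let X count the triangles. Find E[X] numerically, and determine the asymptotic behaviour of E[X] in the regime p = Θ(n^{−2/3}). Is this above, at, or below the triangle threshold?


Number of potential triangles: C(158, 3) = 644956.
Each occurs with probability p³ ≈ (0.0684319)³ ≈ 3.20461465e-04.
By linearity: E[X] = C(158, 3)·p³ ≈ 644956 · 3.20461465e-04 ≈ 206.683544.
Since α = 2/3 < 1, p = c/n^{2/3} ≫ 1/n is above the triangle threshold p ~ 1/n. Asymptotically E[X] ~ (c³/6)·n^{3(1−α)} = (2³/6)·n^{1} → ∞; triangles are abundant w.h.p.

E[X] ≈ 206.683544; in regime p = Θ(1/n^{2/3}) E[X] diverges (above the triangle threshold p ~ 1/n).


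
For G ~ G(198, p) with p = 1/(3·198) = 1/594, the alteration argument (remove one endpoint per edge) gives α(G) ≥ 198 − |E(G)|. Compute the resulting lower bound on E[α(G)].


E[|E(G)|] = C(198, 2)·p = 19503 · (1/594) = 197/6.
E[α(G)] ≥ n − E[|E(G)|] = 198 − 197/6 = 991/6.
Numerically: ≈ 165.1667.
(This is only a lower bound; the true E[α(G)] may be larger.)

E[α(G)] ≥ 991/6 ≈ 165.1667.


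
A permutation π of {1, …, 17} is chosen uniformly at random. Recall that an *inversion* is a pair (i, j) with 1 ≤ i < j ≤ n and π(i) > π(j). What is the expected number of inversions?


Write X = Σ X_I over the C(17, 2) = 136 pairs i < j, with X_I the indicator of one inversion.
There are 136 indicators.
For each fixed pair i < j, the values π(i) and π(j) are two distinct elements of {1, …, 17} in uniformly random order; by symmetry P[π(i) > π(j)] = 1/2.
By linearity: E[X] = 136 · (1/2) = C(17, 2) · (1/2) = 136/2 = 68 ≈ 68.000.

E[X] = 68 = 68.000.


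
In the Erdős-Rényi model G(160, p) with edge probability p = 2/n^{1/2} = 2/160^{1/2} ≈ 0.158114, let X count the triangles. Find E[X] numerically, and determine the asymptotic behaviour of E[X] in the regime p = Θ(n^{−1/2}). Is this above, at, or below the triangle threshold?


Number of potential triangles: C(160, 3) = 669920.
Each occurs with probability p³ ≈ (0.158114)³ ≈ 3.95284708e-03.
By linearity: E[X] = C(160, 3)·p³ ≈ 669920 · 3.95284708e-03 ≈ 2648.091313.
Since α = 1/2 < 1, p = c/n^{1/2} ≫ 1/n is above the triangle threshold p ~ 1/n. Asymptotically E[X] ~ (c³/6)·n^{3(1−α)} = (2³/6)·n^{1.5} → ∞; triangles are abundant w.h.p.

E[X] ≈ 2648.091313; in regime p = Θ(1/n^{1/2}) E[X] diverges (above the triangle threshold p ~ 1/n).


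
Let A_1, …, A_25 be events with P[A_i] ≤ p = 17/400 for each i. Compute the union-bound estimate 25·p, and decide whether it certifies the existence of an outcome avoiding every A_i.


Union bound: P[∪_{i=1}^{25} A_i] ≤ Σ_i P[A_i] ≤ 25·p = 25·(17/400) = 17/16.
Numerically: 17/16 ≈ 1.062.
Is 17/16 < 1? NO.
Since the bound 17/16 is ≥ 1, the union bound is uninformative here; it does NOT by itself certify existence.

25·p = 17/16 ≈ 1.062; existence NOT certified by the union bound.


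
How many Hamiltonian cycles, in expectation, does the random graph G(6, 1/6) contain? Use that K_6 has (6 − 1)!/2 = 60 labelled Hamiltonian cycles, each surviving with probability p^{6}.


K_6 has (6 − 1)!/2 = 60 labelled Hamiltonian cycles.
For each such Hamiltonian cycle H, let X_H = 1 if all 6 edges of H are present in G. Then P[X_H = 1] = p^{6} = (1/6)^{6} = 1/46656.
By linearity: E[X] = Σ_H E[X_H] = 60 · p^{6} = 60 · 1/46656 = 5/3888.
Numerically: E[X] ≈ 0.001286.

E[X] = 60 · (1/6)^{6} = 5/3888 ≈ 0.001286.


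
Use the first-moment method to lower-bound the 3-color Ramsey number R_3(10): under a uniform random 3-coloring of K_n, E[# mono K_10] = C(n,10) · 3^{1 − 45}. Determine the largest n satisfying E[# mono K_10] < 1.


We need C(n, 10) · 3^{1 − 45} < 1, i.e. C(n, 10) < 3^{45 − 1} = 984770902183611232881.
Check values of n near the boundary:
  n = 570: C(570, 10) = 921524823451961408691; 921524823451961408691 < 984770902183611232881? YES
  n = 571: C(571, 10) = 937951290893172842001; 937951290893172842001 < 984770902183611232881? YES
  n = 572: C(572, 10) = 954640815642161682606; 954640815642161682606 < 984770902183611232881? YES
  n = 573: C(573, 10) = 971597135635805762226; 971597135635805762226 < 984770902183611232881? YES
  n = 574: C(574, 10) = 988824035203816502691; 988824035203816502691 < 984770902183611232881? NO
  n = 575: C(575, 10) = 1006325345561406175305; 1006325345561406175305 < 984770902183611232881? NO
The largest n with C(n, 10) < 984770902183611232881 is n = 573 (where E[X] = 35985079097622435638/36472996377170786403 ≈ 0.98662). Hence R_3(10) > 573, i.e. R_3(10) ≥ 574.

Largest n = 573; hence R_3(10) > 573.


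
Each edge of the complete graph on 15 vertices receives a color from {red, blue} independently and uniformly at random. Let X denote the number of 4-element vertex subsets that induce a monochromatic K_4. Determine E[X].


Let X = Σ_S X_S over the C(15, 4) = 1365 subsets S of size 4, where X_S = 1 if the K_4 on S is monochromatic.
For a fixed S, the K_4 on S has C(4, 2) = 6 edges. P[all 6 edges red] = (1/2)^6, and likewise for blue, so P[monochromatic] = 2·(1/2)^6 = 2^{1 − 6} = 1/32.
By linearity: E[X] = C(15, 4) · 2^{1 − 6} = 1365 · 1/32 = 1365/32.
Numerically: E[X] ≈ 42.6562.

E[X] = C(15,4)·2^(1−C(4,2)) = 1365/32 ≈ 42.6562.


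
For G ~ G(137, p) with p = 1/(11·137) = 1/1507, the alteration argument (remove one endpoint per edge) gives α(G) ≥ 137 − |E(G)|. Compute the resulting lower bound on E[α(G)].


E[|E(G)|] = C(137, 2)·p = 9316 · (1/1507) = 68/11.
E[α(G)] ≥ n − E[|E(G)|] = 137 − 68/11 = 1439/11.
Numerically: ≈ 130.81818.
(This is only a lower bound; the true E[α(G)] may be larger.)

E[α(G)] ≥ 1439/11 ≈ 130.81818.


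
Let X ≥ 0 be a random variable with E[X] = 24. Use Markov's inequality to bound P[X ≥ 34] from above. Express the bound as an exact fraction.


μ = E[X] = 24, a = 34.
Markov: P[X ≥ 34] ≤ μ/a = (24)/34 = 12/17.
Numerically: ≈ 0.70588.
(Since a = 34 > μ = 24.00000, the bound 12/17 is < 1 and informative.)

P[X ≥ 34] ≤ 12/17 ≈ 0.70588.


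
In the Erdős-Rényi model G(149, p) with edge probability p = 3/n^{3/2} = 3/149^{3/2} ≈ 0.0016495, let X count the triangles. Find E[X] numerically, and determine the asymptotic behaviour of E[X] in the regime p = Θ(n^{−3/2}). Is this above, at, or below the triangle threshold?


Number of potential triangles: C(149, 3) = 540274.
Each occurs with probability p³ ≈ (0.0016495)³ ≈ 4.4877180e-09.
By linearity: E[X] = C(149, 3)·p³ ≈ 540274 · 4.4877180e-09 ≈ 0.00242.
Since α = 3/2 > 1, p = c/n^{3/2} = o(1/n) is below the triangle threshold p ~ 1/n. Asymptotically E[X] ~ (c³/6)·n^{3(1−α)} = (3³/6)·n^{-1.5} → 0, so by Markov's inequality G has no triangles w.h.p.

E[X] ≈ 0.00242; in regime p = Θ(1/n^{3/2}) E[X] tends to 0 (below the triangle threshold p ~ 1/n).


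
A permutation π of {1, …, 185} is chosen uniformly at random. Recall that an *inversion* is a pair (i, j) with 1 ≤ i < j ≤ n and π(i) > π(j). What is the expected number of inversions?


Write X = Σ X_I over the C(185, 2) = 17020 pairs i < j, with X_I the indicator of one inversion.
There are 17020 indicators.
For each fixed pair i < j, the values π(i) and π(j) are two distinct elements of {1, …, 185} in uniformly random order; by symmetry P[π(i) > π(j)] = 1/2.
By linearity: E[X] = 17020 · (1/2) = C(185, 2) · (1/2) = 17020/2 = 8510 ≈ 8510.00000.

E[X] = 8510 = 8510.00000.


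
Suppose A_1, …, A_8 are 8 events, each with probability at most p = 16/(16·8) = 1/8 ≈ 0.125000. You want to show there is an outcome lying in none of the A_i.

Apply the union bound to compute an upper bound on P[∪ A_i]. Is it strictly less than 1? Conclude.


Union bound: P[∪_{i=1}^{8} A_i] ≤ Σ_i P[A_i] ≤ 8·p = 8·(1/8) = 1.
Numerically: 1 ≈ 1.000000.
Is 1 < 1? NO.
Since the bound 1 is ≥ 1, the union bound is uninformative here; it does NOT by itself certify existence.

8·p = 1 ≈ 1.000000; existence NOT certified by the union bound.


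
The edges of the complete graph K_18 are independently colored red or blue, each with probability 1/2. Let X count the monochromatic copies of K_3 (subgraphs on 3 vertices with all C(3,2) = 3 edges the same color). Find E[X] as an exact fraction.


Let X = Σ_S X_S over the C(18, 3) = 816 subsets S of size 3, where X_S = 1 if the K_3 on S is monochromatic.
For a fixed S, the K_3 on S has C(3, 2) = 3 edges. P[all 3 edges red] = (1/2)^3, and likewise for blue, so P[monochromatic] = 2·(1/2)^3 = 2^{1 − 3} = 1/4.
Summing: E[X] = C(18, 3) · 2^{1 − 3} = 816 · 1/4 = 204.
Numerically: E[X] ≈ 204.0000.

E[X] = C(18,3)·2^(1−C(3,2)) = 204 ≈ 204.0000.


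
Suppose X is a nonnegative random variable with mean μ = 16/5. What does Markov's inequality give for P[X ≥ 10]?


μ = E[X] = 16/5, a = 10.
Markov: P[X ≥ 10] ≤ μ/a = (16/5)/10 = 8/25.
Numerically: ≈ 0.320000.
(Since a = 10 > μ = 3.200000, the bound 8/25 is < 1 and informative.)

P[X ≥ 10] ≤ 8/25 ≈ 0.320000.


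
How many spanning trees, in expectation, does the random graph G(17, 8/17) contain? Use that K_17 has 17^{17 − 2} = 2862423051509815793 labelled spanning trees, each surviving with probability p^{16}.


K_17 has 17^{17 − 2} = 2862423051509815793 labelled spanning trees.
For each such spanning tree H, let X_H = 1 if all 16 edges of H are present in G. Then P[X_H = 1] = p^{16} = (8/17)^{16} = 281474976710656/48661191875666868481.
Summing the indicators: E[X] = Σ_H E[X_H] = 2862423051509815793 · p^{16} = 2862423051509815793 · 281474976710656/48661191875666868481 = 281474976710656/17.
Numerically: E[X] ≈ 1.66e+13.

E[X] = 2862423051509815793 · (8/17)^{16} = 281474976710656/17 ≈ 1.66e+13.


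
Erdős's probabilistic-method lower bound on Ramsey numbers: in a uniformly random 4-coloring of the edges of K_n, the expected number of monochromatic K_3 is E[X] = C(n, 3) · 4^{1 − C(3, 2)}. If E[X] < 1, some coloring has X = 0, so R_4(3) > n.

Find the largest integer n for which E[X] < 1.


We need C(n, 3) · 4^{1 − 3} < 1, i.e. C(n, 3) < 4^{3 − 1} = 16.
Check values of n near the boundary:
  n = 3: C(3, 3) = 1; 1 < 16? YES
  n = 4: C(4, 3) = 4; 4 < 16? YES
  n = 5: C(5, 3) = 10; 10 < 16? YES
  n = 6: C(6, 3) = 20; 20 < 16? NO
The largest n with C(n, 3) < 16 is n = 5 (where E[X] = 5/8 ≈ 0.6250). Hence R_4(3) > 5, i.e. R_4(3) ≥ 6.

Largest n = 5; hence R_4(3) > 5.


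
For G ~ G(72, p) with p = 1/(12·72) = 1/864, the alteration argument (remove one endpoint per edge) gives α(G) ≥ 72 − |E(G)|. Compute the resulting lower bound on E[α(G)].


E[|E(G)|] = C(72, 2)·p = 2556 · (1/864) = 71/24.
E[α(G)] ≥ n − E[|E(G)|] = 72 − 71/24 = 1657/24.
Numerically: ≈ 69.0417.
(This is only a lower bound; the true E[α(G)] may be larger.)

E[α(G)] ≥ 1657/24 ≈ 69.0417.


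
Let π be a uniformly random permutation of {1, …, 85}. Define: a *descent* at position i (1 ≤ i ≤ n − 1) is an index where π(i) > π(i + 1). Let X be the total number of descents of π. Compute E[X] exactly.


Write X = Σ X_I over i = 1, …, 84, with X_I the indicator of one descent.
There are 84 indicators.
For each fixed i, the pair (π(i), π(i+1)) is a uniformly random ordered pair of distinct values from {1, …, 85}; by symmetry P[π(i) > π(i+1)] = 1/2.
By linearity: E[X] = 84 · (1/2) = (85 − 1) · (1/2) = 42 ≈ 42.0000.

E[X] = 42 = 42.0000.


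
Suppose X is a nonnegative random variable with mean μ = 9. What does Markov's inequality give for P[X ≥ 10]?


μ = E[X] = 9, a = 10.
Markov: P[X ≥ 10] ≤ μ/a = (9)/10 = 9/10.
Numerically: ≈ 0.900000.
(Since a = 10 > μ = 9.000000, the bound 9/10 is < 1 and informative.)

P[X ≥ 10] ≤ 9/10 ≈ 0.900000.


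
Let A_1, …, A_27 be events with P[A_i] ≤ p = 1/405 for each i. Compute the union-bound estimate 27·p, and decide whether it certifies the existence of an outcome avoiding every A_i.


Union bound: P[∪_{i=1}^{27} A_i] ≤ Σ_i P[A_i] ≤ 27·p = 27·(1/405) = 1/15.
Numerically: 1/15 ≈ 0.0667.
Is 1/15 < 1? YES.
Since P[∪ A_i] ≤ 1/15 < 1, the complement has P[∩ A_i^c] ≥ 1 − 1/15 = 14/15 > 0, so some outcome avoids every A_i.

27·p = 1/15 ≈ 0.0667; existence CERTIFIED by the union bound.


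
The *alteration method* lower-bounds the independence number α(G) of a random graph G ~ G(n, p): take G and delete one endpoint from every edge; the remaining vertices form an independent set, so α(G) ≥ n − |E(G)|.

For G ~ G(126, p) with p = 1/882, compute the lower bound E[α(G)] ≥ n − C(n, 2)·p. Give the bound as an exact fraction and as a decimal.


E[|E(G)|] = C(126, 2)·p = 7875 · (1/882) = 125/14.
E[α(G)] ≥ n − E[|E(G)|] = 126 − 125/14 = 1639/14.
Numerically: ≈ 117.07143.
(This is only a lower bound; the true E[α(G)] may be larger.)

E[α(G)] ≥ 1639/14 ≈ 117.07143.


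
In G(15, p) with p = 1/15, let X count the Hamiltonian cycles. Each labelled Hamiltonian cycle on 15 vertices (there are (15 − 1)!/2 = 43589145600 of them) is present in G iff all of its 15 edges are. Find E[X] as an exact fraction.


K_15 has (15 − 1)!/2 = 43589145600 labelled Hamiltonian cycles.
For each such Hamiltonian cycle H, let X_H = 1 if all 15 edges of H are present in G. Then P[X_H = 1] = p^{15} = (1/15)^{15} = 1/437893890380859375.
Summing the indicators: E[X] = Σ_H E[X_H] = 43589145600 · p^{15} = 43589145600 · 1/437893890380859375 = 7175168/72081298828125.
Numerically: E[X] ≈ 9.9543e-08.

E[X] = 43589145600 · (1/15)^{15} = 7175168/72081298828125 ≈ 9.9543e-08.


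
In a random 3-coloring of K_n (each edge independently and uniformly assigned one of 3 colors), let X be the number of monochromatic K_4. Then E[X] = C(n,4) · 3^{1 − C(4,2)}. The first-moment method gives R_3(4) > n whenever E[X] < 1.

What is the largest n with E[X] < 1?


We need C(n, 4) · 3^{1 − 6} < 1, i.e. C(n, 4) < 3^{6 − 1} = 243.
Check values of n near the boundary:
  n = 8: C(8, 4) = 70; 70 < 243? YES
  n = 9: C(9, 4) = 126; 126 < 243? YES
  n = 10: C(10, 4) = 210; 210 < 243? YES
  n = 11: C(11, 4) = 330; 330 < 243? NO
  n = 12: C(12, 4) = 495; 495 < 243? NO
  n = 13: C(13, 4) = 715; 715 < 243? NO
The largest n with C(n, 4) < 243 is n = 10 (where E[X] = 70/81 ≈ 0.86420). Hence R_3(4) > 10, i.e. R_3(4) ≥ 11.

Largest n = 10; hence R_3(4) > 10.


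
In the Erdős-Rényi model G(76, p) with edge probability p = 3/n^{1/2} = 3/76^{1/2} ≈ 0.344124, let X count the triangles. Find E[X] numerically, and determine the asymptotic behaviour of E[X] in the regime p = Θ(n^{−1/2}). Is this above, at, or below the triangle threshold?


Number of potential triangles: C(76, 3) = 70300.
Each occurs with probability p³ ≈ (0.344124)³ ≈ 4.07514790e-02.
By linearity: E[X] = C(76, 3)·p³ ≈ 70300 · 4.07514790e-02 ≈ 2864.828977.
Since α = 1/2 < 1, p = c/n^{1/2} ≫ 1/n is above the triangle threshold p ~ 1/n. Asymptotically E[X] ~ (c³/6)·n^{3(1−α)} = (3³/6)·n^{1.5} → ∞; triangles are abundant w.h.p.

E[X] ≈ 2864.828977; in regime p = Θ(1/n^{1/2}) E[X] diverges (above the triangle threshold p ~ 1/n).


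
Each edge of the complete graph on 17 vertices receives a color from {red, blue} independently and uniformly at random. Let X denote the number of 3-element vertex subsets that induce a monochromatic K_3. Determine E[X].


Let X = Σ_S X_S over the C(17, 3) = 680 subsets S of size 3, where X_S = 1 if the K_3 on S is monochromatic.
For a fixed S, the K_3 on S has C(3, 2) = 3 edges. P[all 3 edges red] = (1/2)^3, and likewise for blue, so P[monochromatic] = 2·(1/2)^3 = 2^{1 − 3} = 1/4.
By linearity: E[X] = C(17, 3) · 2^{1 − 3} = 680 · 1/4 = 170.
Numerically: E[X] ≈ 170.000000.

E[X] = C(17,3)·2^(1−C(3,2)) = 170 ≈ 170.000000.


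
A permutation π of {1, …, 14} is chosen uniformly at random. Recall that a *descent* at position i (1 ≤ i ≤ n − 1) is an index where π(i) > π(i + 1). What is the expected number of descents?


Write X = Σ X_I over i = 1, …, 13, with X_I the indicator of one descent.
There are 13 indicators.
For each fixed i, the pair (π(i), π(i+1)) is a uniformly random ordered pair of distinct values from {1, …, 14}; by symmetry P[π(i) > π(i+1)] = 1/2.
By linearity: E[X] = 13 · (1/2) = (14 − 1) · (1/2) = 13/2 ≈ 6.50000.

E[X] = 13/2 = 6.50000.


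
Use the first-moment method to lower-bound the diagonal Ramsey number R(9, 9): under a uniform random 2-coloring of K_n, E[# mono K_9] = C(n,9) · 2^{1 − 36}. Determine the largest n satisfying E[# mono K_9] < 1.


We need C(n, 9) · 2^{1 − 36} < 1, i.e. C(n, 9) < 2^{36 − 1} = 34359738368.
Check values of n near the boundary:
  n = 60: C(60, 9) = 14783142660; 14783142660 < 34359738368? YES
  n = 61: C(61, 9) = 17341763505; 17341763505 < 34359738368? YES
  n = 62: C(62, 9) = 20286591270; 20286591270 < 34359738368? YES
  n = 63: C(63, 9) = 23667689815; 23667689815 < 34359738368? YES
  n = 64: C(64, 9) = 27540584512; 27540584512 < 34359738368? YES
  n = 65: C(65, 9) = 31966749880; 31966749880 < 34359738368? YES
  n = 66: C(66, 9) = 37014131440; 37014131440 < 34359738368? NO
  n = 67: C(67, 9) = 42757703560; 42757703560 < 34359738368? NO
  n = 68: C(68, 9) = 49280065120; 49280065120 < 34359738368? NO
The largest n with C(n, 9) < 34359738368 is n = 65 (where E[X] = 3995843735/4294967296 ≈ 0.9304). Hence R(9, 9) > 65, i.e. R(9, 9) ≥ 66.

Largest n = 65; hence R(9, 9) > 65.


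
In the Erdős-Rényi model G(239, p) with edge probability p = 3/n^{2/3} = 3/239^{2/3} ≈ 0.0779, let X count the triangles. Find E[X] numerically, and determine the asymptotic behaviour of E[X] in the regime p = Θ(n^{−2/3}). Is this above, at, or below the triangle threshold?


Number of potential triangles: C(239, 3) = 2246839.
Each occurs with probability p³ ≈ (0.0779)³ ≈ 4.72681e-04.
By linearity: E[X] = C(239, 3)·p³ ≈ 2246839 · 4.72681e-04 ≈ 1062.038.
Since α = 2/3 < 1, p = c/n^{2/3} ≫ 1/n is above the triangle threshold p ~ 1/n. Asymptotically E[X] ~ (c³/6)·n^{3(1−α)} = (3³/6)·n^{1} → ∞; triangles are abundant w.h.p.

E[X] ≈ 1062.038; in regime p = Θ(1/n^{2/3}) E[X] diverges (above the triangle threshold p ~ 1/n).


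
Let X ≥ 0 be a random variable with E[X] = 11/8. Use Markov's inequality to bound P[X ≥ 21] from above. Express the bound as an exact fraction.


μ = E[X] = 11/8, a = 21.
Markov: P[X ≥ 21] ≤ μ/a = (11/8)/21 = 11/168.
Numerically: ≈ 0.065.
(Since a = 21 > μ = 1.375, the bound 11/168 is < 1 and informative.)

P[X ≥ 21] ≤ 11/168 ≈ 0.065.


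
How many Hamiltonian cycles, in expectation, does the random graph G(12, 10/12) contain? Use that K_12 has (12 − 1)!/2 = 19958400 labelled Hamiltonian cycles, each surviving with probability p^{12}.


K_12 has (12 − 1)!/2 = 19958400 labelled Hamiltonian cycles.
For each such Hamiltonian cycle H, let X_H = 1 if all 12 edges of H are present in G. Then P[X_H = 1] = p^{12} = (5/6)^{12} = 244140625/2176782336.
By linearity of expectation: E[X] = Σ_H E[X_H] = 19958400 · p^{12} = 19958400 · 244140625/2176782336 = 469970703125/209952.
Numerically: E[X] ≈ 2.24e+06.

E[X] = 19958400 · (5/6)^{12} = 469970703125/209952 ≈ 2.24e+06.


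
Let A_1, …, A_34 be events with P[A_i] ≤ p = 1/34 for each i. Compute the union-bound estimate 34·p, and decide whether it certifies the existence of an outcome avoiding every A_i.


Union bound: P[∪_{i=1}^{34} A_i] ≤ Σ_i P[A_i] ≤ 34·p = 34·(1/34) = 1.
Numerically: 1 ≈ 1.0000000.
Is 1 < 1? NO.
Since the bound 1 is ≥ 1, the union bound is uninformative here; it does NOT by itself certify existence.

34·p = 1 ≈ 1.0000000; existence NOT certified by the union bound.


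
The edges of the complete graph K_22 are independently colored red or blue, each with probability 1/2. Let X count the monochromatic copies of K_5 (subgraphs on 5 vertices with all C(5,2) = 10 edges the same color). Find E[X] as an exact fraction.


Let X = Σ_S X_S over the C(22, 5) = 26334 subsets S of size 5, where X_S = 1 if the K_5 on S is monochromatic.
For a fixed S, the K_5 on S has C(5, 2) = 10 edges. P[all 10 edges red] = (1/2)^10, and likewise for blue, so P[monochromatic] = 2·(1/2)^10 = 2^{1 − 10} = 1/512.
By linearity of expectation: E[X] = C(22, 5) · 2^{1 − 10} = 26334 · 1/512 = 13167/256.
Numerically: E[X] ≈ 51.434.

E[X] = C(22,5)·2^(1−C(5,2)) = 13167/256 ≈ 51.434.


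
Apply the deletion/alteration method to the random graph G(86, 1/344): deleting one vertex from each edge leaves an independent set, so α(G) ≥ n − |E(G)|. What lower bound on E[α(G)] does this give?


E[|E(G)|] = C(86, 2)·p = 3655 · (1/344) = 85/8.
E[α(G)] ≥ n − E[|E(G)|] = 86 − 85/8 = 603/8.
Numerically: ≈ 75.3750.
(This is only a lower bound; the true E[α(G)] may be larger.)

E[α(G)] ≥ 603/8 ≈ 75.3750.


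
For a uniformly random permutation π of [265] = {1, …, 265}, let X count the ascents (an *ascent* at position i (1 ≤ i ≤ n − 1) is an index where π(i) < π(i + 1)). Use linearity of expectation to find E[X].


Write X = Σ X_I over i = 1, …, 264, with X_I the indicator of one ascent.
There are 264 indicators.
For each fixed i, the pair (π(i), π(i+1)) is a uniformly random ordered pair of distinct values from {1, …, 265}; by symmetry P[π(i) < π(i+1)] = 1/2.
By linearity: E[X] = 264 · (1/2) = (265 − 1) · (1/2) = 132 ≈ 132.000000.

E[X] = 132 = 132.000000.


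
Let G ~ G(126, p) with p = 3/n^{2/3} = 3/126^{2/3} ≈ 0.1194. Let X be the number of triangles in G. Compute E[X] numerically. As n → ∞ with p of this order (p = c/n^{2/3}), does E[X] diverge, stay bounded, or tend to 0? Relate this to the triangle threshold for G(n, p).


Number of potential triangles: C(126, 3) = 325500.
Each occurs with probability p³ ≈ (0.1194)³ ≈ 1.700680e-03.
By linearity: E[X] = C(126, 3)·p³ ≈ 325500 · 1.700680e-03 ≈ 553.5714.
Since α = 2/3 < 1, p = c/n^{2/3} ≫ 1/n is above the triangle threshold p ~ 1/n. Asymptotically E[X] ~ (c³/6)·n^{3(1−α)} = (3³/6)·n^{1} → ∞; triangles are abundant w.h.p.

E[X] ≈ 553.5714; in regime p = Θ(1/n^{2/3}) E[X] diverges (above the triangle threshold p ~ 1/n).


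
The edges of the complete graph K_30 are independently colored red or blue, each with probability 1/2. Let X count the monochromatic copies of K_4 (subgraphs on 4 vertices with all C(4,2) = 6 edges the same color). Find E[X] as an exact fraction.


Let X = Σ_S X_S over the C(30, 4) = 27405 subsets S of size 4, where X_S = 1 if the K_4 on S is monochromatic.
For a fixed S, the K_4 on S has C(4, 2) = 6 edges. P[all 6 edges red] = (1/2)^6, and likewise for blue, so P[monochromatic] = 2·(1/2)^6 = 2^{1 − 6} = 1/32.
By linearity: E[X] = C(30, 4) · 2^{1 − 6} = 27405 · 1/32 = 27405/32.
Numerically: E[X] ≈ 856.406.

E[X] = C(30,4)·2^(1−C(4,2)) = 27405/32 ≈ 856.406.


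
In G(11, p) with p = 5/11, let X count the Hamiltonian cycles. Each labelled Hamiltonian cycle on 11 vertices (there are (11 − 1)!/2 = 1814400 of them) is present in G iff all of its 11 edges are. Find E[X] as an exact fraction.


K_11 has (11 − 1)!/2 = 1814400 labelled Hamiltonian cycles.
For each such Hamiltonian cycle H, let X_H = 1 if all 11 edges of H are present in G. Then P[X_H = 1] = p^{11} = (5/11)^{11} = 48828125/285311670611.
By linearity of expectation: E[X] = Σ_H E[X_H] = 1814400 · p^{11} = 1814400 · 48828125/285311670611 = 88593750000000/285311670611.
Numerically: E[X] ≈ 310.52.

E[X] = 1814400 · (5/11)^{11} = 88593750000000/285311670611 ≈ 310.52.


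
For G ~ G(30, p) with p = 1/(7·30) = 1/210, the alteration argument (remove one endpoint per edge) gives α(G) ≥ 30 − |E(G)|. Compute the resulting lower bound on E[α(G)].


E[|E(G)|] = C(30, 2)·p = 435 · (1/210) = 29/14.
E[α(G)] ≥ n − E[|E(G)|] = 30 − 29/14 = 391/14.
Numerically: ≈ 27.928571.
(This is only a lower bound; the true E[α(G)] may be larger.)

E[α(G)] ≥ 391/14 ≈ 27.928571.


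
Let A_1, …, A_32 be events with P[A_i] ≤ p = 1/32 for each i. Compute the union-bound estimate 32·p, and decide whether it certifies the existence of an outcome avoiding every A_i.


Union bound: P[∪_{i=1}^{32} A_i] ≤ Σ_i P[A_i] ≤ 32·p = 32·(1/32) = 1.
Numerically: 1 ≈ 1.0000.
Is 1 < 1? NO.
Since the bound 1 is ≥ 1, the union bound is uninformative here; it does NOT by itself certify existence.

32·p = 1 ≈ 1.0000; existence NOT certified by the union bound.


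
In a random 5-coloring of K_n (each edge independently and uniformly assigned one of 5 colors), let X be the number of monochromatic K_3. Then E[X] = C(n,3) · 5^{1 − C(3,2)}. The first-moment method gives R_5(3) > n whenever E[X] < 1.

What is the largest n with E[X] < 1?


We need C(n, 3) · 5^{1 − 3} < 1, i.e. C(n, 3) < 5^{3 − 1} = 25.
Check values of n near the boundary:
  n = 3: C(3, 3) = 1; 1 < 25? YES
  n = 4: C(4, 3) = 4; 4 < 25? YES
  n = 5: C(5, 3) = 10; 10 < 25? YES
  n = 6: C(6, 3) = 20; 20 < 25? YES
  n = 7: C(7, 3) = 35; 35 < 25? NO
The largest n with C(n, 3) < 25 is n = 6 (where E[X] = 4/5 ≈ 0.8000000). Hence R_5(3) > 6, i.e. R_5(3) ≥ 7.

Largest n = 6; hence R_5(3) > 6.


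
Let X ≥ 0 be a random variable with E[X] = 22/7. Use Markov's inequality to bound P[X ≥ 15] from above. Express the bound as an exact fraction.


μ = E[X] = 22/7, a = 15.
Markov: P[X ≥ 15] ≤ μ/a = (22/7)/15 = 22/105.
Numerically: ≈ 0.20952.
(Since a = 15 > μ = 3.14286, the bound 22/105 is < 1 and informative.)

P[X ≥ 15] ≤ 22/105 ≈ 0.20952.


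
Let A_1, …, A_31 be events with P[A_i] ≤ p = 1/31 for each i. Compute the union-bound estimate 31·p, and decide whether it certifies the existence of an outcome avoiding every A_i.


Union bound: P[∪_{i=1}^{31} A_i] ≤ Σ_i P[A_i] ≤ 31·p = 31·(1/31) = 1.
Numerically: 1 ≈ 1.0000000.
Is 1 < 1? NO.
Since the bound 1 is ≥ 1, the union bound is uninformative here; it does NOT by itself certify existence.

31·p = 1 ≈ 1.0000000; existence NOT certified by the union bound.


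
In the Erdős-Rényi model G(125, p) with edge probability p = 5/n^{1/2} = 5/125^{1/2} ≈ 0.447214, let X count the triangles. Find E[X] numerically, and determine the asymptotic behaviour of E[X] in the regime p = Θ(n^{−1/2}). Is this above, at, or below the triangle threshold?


Number of potential triangles: C(125, 3) = 317750.
Each occurs with probability p³ ≈ (0.447214)³ ≈ 8.94427191e-02.
By linearity: E[X] = C(125, 3)·p³ ≈ 317750 · 8.94427191e-02 ≈ 28420.423994.
Since α = 1/2 < 1, p = c/n^{1/2} ≫ 1/n is above the triangle threshold p ~ 1/n. Asymptotically E[X] ~ (c³/6)·n^{3(1−α)} = (5³/6)·n^{1.5} → ∞; triangles are abundant w.h.p.

E[X] ≈ 28420.423994; in regime p = Θ(1/n^{1/2}) E[X] diverges (above the triangle threshold p ~ 1/n).


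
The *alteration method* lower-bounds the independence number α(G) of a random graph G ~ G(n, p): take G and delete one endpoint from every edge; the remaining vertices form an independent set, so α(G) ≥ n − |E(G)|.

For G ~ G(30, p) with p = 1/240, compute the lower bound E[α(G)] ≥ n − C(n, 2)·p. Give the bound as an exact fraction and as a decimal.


E[|E(G)|] = C(30, 2)·p = 435 · (1/240) = 29/16.
E[α(G)] ≥ n − E[|E(G)|] = 30 − 29/16 = 451/16.
Numerically: ≈ 28.18750.
(This is only a lower bound; the true E[α(G)] may be larger.)

E[α(G)] ≥ 451/16 ≈ 28.18750.


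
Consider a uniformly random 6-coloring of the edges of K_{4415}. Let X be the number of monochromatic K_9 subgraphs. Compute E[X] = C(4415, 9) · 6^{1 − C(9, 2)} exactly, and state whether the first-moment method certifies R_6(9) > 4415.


E[X] = C(4415, 9) · 6^{1 − 36} = 1742086910069196051229123255 · 6^{−35} = 1742086910069196051229123255/1719070799748422591028658176.
As a reduced fraction: E[X] = 1742086910069196051229123255/1719070799748422591028658176 ≈ 1.013.
Is E[X] < 1? NO.
Since E[X] ≥ 1, the first-moment bound is inconclusive at n = 4415; it does NOT by itself certify R_6(9) > 4415.

E[X] = 1742086910069196051229123255/1719070799748422591028658176 ≈ 1.013; E[X] ≥ 1; first-moment method inconclusive here.


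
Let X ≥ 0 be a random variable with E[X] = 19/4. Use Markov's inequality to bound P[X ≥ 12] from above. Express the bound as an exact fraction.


μ = E[X] = 19/4, a = 12.
Markov: P[X ≥ 12] ≤ μ/a = (19/4)/12 = 19/48.
Numerically: ≈ 0.395833.
(Since a = 12 > μ = 4.750000, the bound 19/48 is < 1 and informative.)

P[X ≥ 12] ≤ 19/48 ≈ 0.395833.


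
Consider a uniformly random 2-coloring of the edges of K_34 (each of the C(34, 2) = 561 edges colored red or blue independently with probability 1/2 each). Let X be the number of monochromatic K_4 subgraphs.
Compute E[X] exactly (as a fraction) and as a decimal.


Let X = Σ_S X_S over the C(34, 4) = 46376 subsets S of size 4, where X_S = 1 if the K_4 on S is monochromatic.
For a fixed S, the K_4 on S has C(4, 2) = 6 edges. P[all 6 edges red] = (1/2)^6, and likewise for blue, so P[monochromatic] = 2·(1/2)^6 = 2^{1 − 6} = 1/32.
By linearity of expectation: E[X] = C(34, 4) · 2^{1 − 6} = 46376 · 1/32 = 5797/4.
Numerically: E[X] ≈ 1449.250000.

E[X] = C(34,4)·2^(1−C(4,2)) = 5797/4 ≈ 1449.250000.


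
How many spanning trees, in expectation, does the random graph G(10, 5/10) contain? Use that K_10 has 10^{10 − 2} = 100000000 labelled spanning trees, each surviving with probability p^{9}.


K_10 has 10^{10 − 2} = 100000000 labelled spanning trees.
For each such spanning tree H, let X_H = 1 if all 9 edges of H are present in G. Then P[X_H = 1] = p^{9} = (1/2)^{9} = 1/512.
By linearity of expectation: E[X] = Σ_H E[X_H] = 100000000 · p^{9} = 100000000 · 1/512 = 390625/2.
Numerically: E[X] ≈ 1.95e+05.

E[X] = 100000000 · (1/2)^{9} = 390625/2 ≈ 1.95e+05.


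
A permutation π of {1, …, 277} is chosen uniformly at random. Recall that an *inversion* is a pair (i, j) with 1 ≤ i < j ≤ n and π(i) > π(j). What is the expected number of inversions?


Write X = Σ X_I over the C(277, 2) = 38226 pairs i < j, with X_I the indicator of one inversion.
There are 38226 indicators.
For each fixed pair i < j, the values π(i) and π(j) are two distinct elements of {1, …, 277} in uniformly random order; by symmetry P[π(i) > π(j)] = 1/2.
By linearity: E[X] = 38226 · (1/2) = C(277, 2) · (1/2) = 38226/2 = 19113 ≈ 19113.00000.

E[X] = 19113 = 19113.00000.


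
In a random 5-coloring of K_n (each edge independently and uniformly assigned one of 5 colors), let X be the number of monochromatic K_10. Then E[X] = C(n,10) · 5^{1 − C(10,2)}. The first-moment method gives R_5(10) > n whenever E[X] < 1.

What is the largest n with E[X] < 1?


We need C(n, 10) · 5^{1 − 45} < 1, i.e. C(n, 10) < 5^{45 − 1} = 5684341886080801486968994140625.
Check values of n near the boundary:
  n = 5387: C(5387, 10) = 5624406917627224603154306376491; 5624406917627224603154306376491 < 5684341886080801486968994140625? YES
  n = 5388: C(5388, 10) = 5634865093375880654852250419586; 5634865093375880654852250419586 < 5684341886080801486968994140625? YES
  n = 5389: C(5389, 10) = 5645340767466558997768874792926; 5645340767466558997768874792926 < 5684341886080801486968994140625? YES
  n = 5390: C(5390, 10) = 5655833965919099070255434039753; 5655833965919099070255434039753 < 5684341886080801486968994140625? YES
  n = 5391: C(5391, 10) = 5666344714787188828795213697883; 5666344714787188828795213697883 < 5684341886080801486968994140625? YES
  n = 5392: C(5392, 10) = 5676873040158402483252283957448; 5676873040158402483252283957448 < 5684341886080801486968994140625? YES
  n = 5393: C(5393, 10) = 5687418968154238267170642278008; 5687418968154238267170642278008 < 5684341886080801486968994140625? NO
The largest n with C(n, 10) < 5684341886080801486968994140625 is n = 5392 (where E[X] = 5676873040158402483252283957448/5684341886080801486968994140625 ≈ 0.99869). Hence R_5(10) > 5392, i.e. R_5(10) ≥ 5393.

Largest n = 5392; hence R_5(10) > 5392.
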